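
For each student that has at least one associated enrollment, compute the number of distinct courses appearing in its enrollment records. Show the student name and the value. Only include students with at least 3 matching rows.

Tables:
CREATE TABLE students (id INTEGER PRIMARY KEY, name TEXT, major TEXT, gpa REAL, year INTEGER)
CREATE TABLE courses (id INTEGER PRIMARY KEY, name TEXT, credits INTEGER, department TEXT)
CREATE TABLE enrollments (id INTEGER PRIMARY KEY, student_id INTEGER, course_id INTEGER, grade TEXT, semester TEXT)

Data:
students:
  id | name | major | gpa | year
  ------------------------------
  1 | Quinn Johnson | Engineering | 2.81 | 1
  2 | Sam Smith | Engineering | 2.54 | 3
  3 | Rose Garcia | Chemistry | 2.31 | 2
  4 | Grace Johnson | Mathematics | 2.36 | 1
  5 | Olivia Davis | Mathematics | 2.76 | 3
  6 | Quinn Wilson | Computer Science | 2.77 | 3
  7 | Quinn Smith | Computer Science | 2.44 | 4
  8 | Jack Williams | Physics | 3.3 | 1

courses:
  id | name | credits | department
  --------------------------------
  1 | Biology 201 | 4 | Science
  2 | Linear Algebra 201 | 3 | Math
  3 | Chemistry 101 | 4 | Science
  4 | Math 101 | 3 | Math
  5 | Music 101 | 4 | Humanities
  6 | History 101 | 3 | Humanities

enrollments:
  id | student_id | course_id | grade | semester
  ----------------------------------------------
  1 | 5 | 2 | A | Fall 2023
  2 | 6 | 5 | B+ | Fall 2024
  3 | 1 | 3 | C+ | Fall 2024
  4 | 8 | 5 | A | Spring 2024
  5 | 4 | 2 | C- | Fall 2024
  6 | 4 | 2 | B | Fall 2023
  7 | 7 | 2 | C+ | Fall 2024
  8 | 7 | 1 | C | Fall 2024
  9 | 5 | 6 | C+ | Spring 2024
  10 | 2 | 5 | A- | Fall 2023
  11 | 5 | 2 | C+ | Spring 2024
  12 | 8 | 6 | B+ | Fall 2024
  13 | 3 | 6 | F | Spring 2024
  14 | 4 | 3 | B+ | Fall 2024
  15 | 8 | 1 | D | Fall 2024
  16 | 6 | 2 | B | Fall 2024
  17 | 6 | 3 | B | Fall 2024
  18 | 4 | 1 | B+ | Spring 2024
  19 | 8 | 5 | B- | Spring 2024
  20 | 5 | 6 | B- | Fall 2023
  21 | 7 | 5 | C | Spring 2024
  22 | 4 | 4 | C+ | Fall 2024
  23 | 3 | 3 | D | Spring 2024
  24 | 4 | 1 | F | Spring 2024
SELECT p.name, COUNT(DISTINCT c.course_id) AS distinct_course_count FROM enrollments c JOIN students p ON c.student_id = p.id GROUP BY p.id, p.name HAVING COUNT(*) >= 3

Execution result:
name | distinct_course_count
Grace Johnson | 4
Olivia Davis | 2
Quinn Wilson | 3
Quinn Smith | 3
Jack Williams | 3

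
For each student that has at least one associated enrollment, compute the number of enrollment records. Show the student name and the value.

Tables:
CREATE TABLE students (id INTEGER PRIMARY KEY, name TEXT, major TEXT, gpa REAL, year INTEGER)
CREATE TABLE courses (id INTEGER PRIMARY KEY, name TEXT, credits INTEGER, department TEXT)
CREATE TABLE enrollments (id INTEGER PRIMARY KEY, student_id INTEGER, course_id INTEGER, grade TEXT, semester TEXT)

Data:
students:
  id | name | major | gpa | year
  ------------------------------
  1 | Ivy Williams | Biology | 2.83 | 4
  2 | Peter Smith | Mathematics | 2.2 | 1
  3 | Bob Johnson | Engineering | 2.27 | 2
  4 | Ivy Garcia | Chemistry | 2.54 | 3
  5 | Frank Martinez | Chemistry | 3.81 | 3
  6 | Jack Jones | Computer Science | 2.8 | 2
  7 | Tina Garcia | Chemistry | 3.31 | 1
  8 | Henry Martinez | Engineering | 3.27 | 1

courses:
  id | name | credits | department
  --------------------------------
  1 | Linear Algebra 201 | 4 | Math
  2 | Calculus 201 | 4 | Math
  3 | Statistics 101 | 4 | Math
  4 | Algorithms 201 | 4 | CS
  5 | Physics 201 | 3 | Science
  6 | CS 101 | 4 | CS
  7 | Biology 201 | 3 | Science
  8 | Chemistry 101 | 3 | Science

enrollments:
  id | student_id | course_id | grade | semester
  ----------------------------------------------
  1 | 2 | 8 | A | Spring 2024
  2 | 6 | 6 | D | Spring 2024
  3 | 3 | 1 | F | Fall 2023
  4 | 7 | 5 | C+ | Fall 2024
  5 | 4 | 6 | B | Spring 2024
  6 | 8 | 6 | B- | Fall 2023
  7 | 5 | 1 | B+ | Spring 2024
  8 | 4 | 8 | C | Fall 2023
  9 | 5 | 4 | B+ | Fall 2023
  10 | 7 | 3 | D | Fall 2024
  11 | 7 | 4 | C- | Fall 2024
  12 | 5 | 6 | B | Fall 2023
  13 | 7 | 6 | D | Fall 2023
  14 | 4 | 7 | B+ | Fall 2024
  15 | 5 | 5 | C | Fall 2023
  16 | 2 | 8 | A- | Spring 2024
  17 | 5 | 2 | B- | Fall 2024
SELECT p.name, COUNT(*) AS n FROM enrollments c JOIN students p ON c.student_id = p.id GROUP BY p.id, p.name

Execution result:
name | n
Peter Smith | 2
Bob Johnson | 1
Ivy Garcia | 3
Frank Martinez | 5
Jack Jones | 1
Tina Garcia | 4
Henry Martinez | 1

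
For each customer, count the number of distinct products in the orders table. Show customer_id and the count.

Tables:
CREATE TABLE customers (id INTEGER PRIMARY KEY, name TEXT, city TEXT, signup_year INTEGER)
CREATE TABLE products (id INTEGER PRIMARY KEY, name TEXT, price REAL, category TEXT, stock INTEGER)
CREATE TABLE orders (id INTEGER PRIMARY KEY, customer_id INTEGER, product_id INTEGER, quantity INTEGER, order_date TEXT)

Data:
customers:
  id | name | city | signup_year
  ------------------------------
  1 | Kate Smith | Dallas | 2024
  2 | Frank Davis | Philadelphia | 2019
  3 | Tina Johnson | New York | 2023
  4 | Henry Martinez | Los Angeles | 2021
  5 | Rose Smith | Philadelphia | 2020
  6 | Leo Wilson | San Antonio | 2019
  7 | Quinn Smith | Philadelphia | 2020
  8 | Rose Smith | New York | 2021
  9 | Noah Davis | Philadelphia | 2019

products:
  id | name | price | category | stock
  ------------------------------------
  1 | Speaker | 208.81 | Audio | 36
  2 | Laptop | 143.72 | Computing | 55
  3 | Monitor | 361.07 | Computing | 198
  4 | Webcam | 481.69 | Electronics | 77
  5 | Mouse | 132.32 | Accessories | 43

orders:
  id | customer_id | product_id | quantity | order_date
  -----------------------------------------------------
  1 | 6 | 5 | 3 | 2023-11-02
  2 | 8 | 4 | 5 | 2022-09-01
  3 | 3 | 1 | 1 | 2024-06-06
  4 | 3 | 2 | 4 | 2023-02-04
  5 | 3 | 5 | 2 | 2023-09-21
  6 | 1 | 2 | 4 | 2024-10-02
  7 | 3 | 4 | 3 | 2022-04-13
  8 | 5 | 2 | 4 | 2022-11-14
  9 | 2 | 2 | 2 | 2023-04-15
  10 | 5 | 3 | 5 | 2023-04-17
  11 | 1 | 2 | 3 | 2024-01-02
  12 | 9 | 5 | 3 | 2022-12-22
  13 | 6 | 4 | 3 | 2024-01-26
SELECT customer_id, COUNT(DISTINCT product_id) AS distinct_product_count FROM orders GROUP BY customer_id

Execution result:
customer_id | distinct_product_count
1 | 1
2 | 1
3 | 4
5 | 2
6 | 2
8 | 1
9 | 1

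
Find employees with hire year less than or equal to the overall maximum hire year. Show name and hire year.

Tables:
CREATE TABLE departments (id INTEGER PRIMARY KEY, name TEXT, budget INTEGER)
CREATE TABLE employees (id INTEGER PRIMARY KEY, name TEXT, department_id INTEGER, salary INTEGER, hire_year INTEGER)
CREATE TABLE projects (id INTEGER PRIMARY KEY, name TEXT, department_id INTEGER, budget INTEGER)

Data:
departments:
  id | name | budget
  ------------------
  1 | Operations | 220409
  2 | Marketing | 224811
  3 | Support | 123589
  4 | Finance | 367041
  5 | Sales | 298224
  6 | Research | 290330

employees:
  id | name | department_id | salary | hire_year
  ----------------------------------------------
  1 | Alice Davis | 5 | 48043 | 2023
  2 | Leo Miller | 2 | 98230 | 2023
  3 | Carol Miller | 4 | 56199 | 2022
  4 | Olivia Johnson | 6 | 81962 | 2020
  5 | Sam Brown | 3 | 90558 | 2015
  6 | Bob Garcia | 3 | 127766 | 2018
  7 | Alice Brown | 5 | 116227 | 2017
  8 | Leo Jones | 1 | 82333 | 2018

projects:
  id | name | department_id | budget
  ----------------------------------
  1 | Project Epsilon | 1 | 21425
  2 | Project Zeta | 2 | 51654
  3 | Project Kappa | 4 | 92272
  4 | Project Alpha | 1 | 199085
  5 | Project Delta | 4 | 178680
SELECT name, hire_year FROM employees WHERE hire_year <= (SELECT MAX(hire_year) FROM employees)

Execution result:
name | hire_year
Alice Davis | 2023
Leo Miller | 2023
Carol Miller | 2022
Olivia Johnson | 2020
Sam Brown | 2015
Bob Garcia | 2018
Alice Brown | 2017
Leo Jones | 2018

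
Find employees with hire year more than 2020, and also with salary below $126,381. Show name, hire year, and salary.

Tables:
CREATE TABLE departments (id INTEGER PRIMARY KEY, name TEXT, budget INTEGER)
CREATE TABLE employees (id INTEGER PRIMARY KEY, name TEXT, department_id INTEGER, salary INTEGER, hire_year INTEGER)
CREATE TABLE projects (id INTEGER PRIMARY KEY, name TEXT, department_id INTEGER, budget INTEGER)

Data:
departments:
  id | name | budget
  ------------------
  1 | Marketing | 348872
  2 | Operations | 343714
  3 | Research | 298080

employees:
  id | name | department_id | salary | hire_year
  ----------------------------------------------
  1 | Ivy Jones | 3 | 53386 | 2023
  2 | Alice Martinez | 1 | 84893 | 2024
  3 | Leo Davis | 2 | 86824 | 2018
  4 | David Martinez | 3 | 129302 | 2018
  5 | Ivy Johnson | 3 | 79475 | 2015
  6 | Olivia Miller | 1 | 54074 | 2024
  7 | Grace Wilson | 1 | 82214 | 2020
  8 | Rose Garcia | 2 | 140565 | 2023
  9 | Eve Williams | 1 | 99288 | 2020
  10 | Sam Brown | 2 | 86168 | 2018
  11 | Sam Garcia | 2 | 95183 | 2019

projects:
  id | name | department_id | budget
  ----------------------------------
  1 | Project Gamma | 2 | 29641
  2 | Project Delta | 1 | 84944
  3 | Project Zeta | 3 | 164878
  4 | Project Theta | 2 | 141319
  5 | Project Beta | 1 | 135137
SELECT name, hire_year, salary FROM employees WHERE hire_year > 2020 AND salary < 126381

Execution result:
name | hire_year | salary
Ivy Jones | 2023 | 53386
Alice Martinez | 2024 | 84893
Olivia Miller | 2024 | 54074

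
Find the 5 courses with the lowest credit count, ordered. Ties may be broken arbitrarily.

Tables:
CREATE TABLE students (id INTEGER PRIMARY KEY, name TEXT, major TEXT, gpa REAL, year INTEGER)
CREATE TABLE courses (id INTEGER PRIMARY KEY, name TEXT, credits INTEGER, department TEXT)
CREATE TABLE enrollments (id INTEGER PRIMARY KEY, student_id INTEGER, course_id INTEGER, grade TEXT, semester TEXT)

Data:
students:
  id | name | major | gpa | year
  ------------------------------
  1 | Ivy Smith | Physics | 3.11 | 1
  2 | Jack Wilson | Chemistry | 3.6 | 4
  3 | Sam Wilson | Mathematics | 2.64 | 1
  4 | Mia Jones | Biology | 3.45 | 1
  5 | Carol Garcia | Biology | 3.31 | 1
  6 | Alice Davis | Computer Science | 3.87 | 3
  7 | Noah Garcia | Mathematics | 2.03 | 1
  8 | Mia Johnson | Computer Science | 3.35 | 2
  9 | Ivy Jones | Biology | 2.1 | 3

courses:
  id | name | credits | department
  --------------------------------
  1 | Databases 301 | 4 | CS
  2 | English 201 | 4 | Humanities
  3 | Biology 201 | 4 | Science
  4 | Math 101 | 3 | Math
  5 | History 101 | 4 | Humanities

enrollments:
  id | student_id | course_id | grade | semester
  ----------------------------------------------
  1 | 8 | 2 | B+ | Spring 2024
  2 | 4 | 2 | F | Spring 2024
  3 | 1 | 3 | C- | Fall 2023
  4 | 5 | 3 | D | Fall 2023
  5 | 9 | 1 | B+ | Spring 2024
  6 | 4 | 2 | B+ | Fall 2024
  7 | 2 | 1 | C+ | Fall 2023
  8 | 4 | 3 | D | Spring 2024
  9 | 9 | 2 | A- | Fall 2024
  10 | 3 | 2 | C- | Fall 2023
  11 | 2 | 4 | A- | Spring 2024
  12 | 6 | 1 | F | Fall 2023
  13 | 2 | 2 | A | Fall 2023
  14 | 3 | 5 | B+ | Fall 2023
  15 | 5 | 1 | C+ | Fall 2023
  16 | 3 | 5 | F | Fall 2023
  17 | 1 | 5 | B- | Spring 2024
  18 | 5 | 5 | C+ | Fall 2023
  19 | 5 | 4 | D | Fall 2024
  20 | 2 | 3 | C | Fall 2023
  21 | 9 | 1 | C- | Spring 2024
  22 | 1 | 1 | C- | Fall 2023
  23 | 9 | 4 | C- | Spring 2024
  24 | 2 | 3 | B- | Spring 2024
SELECT name, credits FROM courses ORDER BY credits ASC LIMIT 5

Execution result:
name | credits
Math 101 | 3
Databases 301 | 4
English 201 | 4
Biology 201 | 4
History 101 | 4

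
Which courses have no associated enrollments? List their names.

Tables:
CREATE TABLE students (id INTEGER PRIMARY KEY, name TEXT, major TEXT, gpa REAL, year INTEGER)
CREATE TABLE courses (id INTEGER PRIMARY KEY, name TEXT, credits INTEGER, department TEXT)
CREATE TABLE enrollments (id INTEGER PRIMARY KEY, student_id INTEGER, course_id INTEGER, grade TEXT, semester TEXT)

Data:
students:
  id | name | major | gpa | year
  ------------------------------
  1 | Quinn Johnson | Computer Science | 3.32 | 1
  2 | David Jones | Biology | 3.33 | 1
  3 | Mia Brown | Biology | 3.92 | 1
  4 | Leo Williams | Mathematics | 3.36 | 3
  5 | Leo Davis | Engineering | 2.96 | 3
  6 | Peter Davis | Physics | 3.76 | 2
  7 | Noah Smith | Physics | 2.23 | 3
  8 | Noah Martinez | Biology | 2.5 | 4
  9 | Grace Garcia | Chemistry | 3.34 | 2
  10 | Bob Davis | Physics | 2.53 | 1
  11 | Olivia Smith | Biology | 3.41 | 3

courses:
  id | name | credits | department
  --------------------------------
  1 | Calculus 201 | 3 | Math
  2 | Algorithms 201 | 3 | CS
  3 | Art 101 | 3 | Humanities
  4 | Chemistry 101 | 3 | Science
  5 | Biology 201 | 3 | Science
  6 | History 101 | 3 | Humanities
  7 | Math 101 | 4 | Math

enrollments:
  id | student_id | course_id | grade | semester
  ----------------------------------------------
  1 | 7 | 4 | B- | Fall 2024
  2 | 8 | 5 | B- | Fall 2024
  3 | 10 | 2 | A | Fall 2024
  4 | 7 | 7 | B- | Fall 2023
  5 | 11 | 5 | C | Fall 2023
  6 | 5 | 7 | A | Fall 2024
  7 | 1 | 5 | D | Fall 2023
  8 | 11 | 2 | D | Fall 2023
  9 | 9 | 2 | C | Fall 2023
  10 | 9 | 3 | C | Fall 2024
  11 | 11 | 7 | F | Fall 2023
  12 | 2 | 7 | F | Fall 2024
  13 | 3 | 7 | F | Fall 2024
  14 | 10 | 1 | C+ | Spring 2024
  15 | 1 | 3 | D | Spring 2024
SELECT p.name FROM courses p LEFT JOIN enrollments c ON c.course_id = p.id WHERE c.id IS NULL

Execution result:
History 101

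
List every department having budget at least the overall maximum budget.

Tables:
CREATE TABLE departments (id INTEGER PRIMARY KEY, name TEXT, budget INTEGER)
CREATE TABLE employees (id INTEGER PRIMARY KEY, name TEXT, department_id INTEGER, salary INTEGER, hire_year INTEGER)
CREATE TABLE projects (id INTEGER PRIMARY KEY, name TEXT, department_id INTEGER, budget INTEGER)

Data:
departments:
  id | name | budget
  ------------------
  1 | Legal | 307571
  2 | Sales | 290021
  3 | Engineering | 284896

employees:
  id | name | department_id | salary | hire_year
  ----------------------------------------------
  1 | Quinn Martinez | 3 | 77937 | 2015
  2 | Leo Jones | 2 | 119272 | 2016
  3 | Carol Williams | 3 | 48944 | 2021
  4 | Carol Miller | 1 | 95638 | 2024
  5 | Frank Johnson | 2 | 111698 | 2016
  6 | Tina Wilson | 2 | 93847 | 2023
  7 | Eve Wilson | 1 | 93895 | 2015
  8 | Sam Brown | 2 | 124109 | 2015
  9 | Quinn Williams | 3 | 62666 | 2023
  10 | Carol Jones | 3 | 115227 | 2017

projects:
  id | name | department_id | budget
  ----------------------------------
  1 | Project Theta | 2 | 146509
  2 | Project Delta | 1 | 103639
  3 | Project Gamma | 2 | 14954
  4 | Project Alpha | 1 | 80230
SELECT name, budget FROM departments WHERE budget >= (SELECT MAX(budget) FROM departments)

Execution result:
name | budget
Legal | 307571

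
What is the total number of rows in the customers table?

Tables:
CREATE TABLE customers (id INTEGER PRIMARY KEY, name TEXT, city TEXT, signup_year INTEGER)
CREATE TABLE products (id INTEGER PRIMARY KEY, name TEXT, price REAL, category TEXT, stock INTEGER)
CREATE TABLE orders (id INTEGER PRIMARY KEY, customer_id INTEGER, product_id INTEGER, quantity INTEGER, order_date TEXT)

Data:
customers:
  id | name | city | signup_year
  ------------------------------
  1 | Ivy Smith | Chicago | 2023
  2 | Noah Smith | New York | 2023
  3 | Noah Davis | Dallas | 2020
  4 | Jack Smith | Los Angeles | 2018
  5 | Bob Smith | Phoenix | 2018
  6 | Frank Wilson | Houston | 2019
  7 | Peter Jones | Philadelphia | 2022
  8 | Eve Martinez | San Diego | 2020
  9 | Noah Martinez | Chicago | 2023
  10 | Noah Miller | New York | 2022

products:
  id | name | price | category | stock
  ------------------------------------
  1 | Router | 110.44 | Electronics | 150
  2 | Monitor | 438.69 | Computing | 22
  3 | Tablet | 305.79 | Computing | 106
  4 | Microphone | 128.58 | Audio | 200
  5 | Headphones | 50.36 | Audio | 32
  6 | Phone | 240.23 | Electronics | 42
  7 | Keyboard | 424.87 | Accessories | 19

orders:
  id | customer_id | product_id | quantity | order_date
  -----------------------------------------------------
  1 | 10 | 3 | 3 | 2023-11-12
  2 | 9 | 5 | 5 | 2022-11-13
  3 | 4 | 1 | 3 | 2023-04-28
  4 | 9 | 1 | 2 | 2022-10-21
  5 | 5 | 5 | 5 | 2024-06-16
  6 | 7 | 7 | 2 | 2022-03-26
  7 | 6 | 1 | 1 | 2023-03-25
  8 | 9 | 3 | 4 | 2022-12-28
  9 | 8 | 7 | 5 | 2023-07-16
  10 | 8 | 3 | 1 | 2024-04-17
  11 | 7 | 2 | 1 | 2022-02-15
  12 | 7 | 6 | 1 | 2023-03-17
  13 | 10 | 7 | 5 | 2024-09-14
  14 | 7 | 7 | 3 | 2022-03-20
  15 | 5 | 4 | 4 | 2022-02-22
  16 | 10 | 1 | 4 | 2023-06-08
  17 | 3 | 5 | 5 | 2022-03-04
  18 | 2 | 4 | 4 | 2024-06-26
SELECT COUNT(*) FROM customers

Execution result:
10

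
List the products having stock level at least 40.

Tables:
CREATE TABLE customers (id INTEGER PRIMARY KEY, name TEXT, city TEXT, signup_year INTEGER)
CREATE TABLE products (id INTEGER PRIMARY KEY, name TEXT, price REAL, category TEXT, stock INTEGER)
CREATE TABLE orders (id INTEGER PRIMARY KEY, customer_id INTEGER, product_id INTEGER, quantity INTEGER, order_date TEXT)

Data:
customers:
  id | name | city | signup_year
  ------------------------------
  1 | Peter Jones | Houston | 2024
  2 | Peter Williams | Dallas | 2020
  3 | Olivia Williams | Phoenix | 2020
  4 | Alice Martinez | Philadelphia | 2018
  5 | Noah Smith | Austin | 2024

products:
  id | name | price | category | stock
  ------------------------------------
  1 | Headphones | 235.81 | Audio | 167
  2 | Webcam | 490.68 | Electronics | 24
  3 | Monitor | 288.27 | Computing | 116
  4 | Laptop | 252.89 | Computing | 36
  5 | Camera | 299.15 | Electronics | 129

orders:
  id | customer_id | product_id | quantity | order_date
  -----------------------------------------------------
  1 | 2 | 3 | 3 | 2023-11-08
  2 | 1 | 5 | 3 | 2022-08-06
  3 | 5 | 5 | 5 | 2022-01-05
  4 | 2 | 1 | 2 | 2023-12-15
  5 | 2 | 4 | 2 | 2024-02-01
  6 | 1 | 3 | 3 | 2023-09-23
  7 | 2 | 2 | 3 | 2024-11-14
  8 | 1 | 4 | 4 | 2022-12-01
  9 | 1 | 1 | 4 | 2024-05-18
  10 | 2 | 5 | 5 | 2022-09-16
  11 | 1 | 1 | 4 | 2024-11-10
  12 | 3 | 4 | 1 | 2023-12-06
SELECT name, stock FROM products WHERE stock >= 40

Execution result:
name | stock
Headphones | 167
Monitor | 116
Camera | 129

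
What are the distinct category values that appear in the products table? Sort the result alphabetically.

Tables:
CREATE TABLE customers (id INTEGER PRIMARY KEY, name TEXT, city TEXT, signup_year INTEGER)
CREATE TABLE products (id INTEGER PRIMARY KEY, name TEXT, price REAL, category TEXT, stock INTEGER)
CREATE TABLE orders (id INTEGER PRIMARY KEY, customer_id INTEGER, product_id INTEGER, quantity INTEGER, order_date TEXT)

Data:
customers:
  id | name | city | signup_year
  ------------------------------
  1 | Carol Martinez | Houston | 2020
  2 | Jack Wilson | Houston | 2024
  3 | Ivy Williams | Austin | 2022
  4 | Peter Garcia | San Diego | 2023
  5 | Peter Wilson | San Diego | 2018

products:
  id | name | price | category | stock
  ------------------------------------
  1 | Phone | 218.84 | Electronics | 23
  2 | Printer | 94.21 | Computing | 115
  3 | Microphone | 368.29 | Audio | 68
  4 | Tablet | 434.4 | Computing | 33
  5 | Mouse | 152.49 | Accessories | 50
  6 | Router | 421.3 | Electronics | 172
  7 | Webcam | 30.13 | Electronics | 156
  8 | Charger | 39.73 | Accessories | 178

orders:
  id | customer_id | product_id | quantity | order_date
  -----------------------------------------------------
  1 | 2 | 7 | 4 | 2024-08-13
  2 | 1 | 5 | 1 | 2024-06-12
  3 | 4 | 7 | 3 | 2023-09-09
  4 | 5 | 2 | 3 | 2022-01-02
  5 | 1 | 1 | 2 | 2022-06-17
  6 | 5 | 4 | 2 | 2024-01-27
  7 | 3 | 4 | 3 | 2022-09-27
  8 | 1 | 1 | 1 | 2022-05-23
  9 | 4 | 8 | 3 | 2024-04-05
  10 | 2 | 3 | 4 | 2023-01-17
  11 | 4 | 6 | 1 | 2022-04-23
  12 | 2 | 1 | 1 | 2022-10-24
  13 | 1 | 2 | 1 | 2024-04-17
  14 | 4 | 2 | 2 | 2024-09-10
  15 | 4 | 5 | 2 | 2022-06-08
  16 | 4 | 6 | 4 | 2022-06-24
SELECT DISTINCT category FROM products ORDER BY category

Execution result:
category
Accessories
Audio
Computing
Electronics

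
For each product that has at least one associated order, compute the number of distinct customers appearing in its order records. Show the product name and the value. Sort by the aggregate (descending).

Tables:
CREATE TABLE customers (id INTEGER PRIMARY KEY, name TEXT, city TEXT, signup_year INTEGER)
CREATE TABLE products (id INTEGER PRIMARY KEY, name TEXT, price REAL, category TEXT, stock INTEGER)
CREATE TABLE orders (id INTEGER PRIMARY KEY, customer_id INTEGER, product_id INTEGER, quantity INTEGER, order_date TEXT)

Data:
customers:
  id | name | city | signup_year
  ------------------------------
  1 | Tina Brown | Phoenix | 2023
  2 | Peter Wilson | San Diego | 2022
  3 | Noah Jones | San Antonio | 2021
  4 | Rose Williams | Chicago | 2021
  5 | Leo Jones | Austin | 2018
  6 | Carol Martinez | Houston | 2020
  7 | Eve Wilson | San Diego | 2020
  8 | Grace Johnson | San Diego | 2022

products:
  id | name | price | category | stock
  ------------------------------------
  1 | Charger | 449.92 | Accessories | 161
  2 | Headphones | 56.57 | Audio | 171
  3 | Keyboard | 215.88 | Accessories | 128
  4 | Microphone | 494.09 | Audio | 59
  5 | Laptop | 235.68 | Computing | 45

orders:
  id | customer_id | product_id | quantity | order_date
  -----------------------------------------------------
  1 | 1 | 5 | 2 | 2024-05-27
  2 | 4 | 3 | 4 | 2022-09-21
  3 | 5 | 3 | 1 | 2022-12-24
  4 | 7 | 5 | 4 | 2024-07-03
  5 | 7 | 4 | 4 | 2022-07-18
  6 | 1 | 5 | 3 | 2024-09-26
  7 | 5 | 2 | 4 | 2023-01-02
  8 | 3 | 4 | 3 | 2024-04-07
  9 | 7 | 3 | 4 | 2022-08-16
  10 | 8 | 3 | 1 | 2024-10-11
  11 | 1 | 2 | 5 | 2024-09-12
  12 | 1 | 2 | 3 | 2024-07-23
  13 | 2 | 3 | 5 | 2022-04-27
SELECT p.name, COUNT(DISTINCT c.customer_id) AS distinct_customer_count FROM orders c JOIN products p ON c.product_id = p.id GROUP BY p.id, p.name ORDER BY distinct_customer_count DESC

Execution result:
name | distinct_customer_count
Keyboard | 5
Headphones | 2
Microphone | 2
Laptop | 2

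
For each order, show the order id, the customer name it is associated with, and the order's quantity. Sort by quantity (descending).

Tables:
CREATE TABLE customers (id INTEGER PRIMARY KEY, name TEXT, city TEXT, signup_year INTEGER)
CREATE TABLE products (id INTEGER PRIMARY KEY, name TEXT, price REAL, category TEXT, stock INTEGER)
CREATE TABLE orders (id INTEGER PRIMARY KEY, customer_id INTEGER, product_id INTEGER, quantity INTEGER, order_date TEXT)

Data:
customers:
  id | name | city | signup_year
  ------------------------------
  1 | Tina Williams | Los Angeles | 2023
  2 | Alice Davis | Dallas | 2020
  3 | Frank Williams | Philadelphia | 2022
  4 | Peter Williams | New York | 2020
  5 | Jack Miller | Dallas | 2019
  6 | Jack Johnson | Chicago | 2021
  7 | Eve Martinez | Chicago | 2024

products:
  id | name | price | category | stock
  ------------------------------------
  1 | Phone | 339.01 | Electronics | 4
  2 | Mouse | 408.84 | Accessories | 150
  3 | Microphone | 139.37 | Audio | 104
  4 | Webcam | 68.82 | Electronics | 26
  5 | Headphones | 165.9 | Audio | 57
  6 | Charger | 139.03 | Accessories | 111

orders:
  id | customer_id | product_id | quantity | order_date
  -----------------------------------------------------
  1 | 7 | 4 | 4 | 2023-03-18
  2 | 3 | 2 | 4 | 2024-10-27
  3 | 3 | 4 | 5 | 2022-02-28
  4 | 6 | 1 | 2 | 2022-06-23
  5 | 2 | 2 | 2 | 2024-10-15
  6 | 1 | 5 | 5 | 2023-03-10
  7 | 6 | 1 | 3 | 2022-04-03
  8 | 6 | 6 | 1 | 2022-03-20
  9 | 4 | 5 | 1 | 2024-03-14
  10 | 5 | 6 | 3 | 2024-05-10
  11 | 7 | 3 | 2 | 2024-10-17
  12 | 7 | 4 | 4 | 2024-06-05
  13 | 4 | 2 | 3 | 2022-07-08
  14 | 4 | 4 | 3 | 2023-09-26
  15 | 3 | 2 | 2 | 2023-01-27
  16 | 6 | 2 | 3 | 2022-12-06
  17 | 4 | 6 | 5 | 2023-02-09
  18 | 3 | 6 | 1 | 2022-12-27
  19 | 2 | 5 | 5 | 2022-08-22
SELECT c.id, p.name AS customer, c.quantity FROM orders c JOIN customers p ON c.customer_id = p.id ORDER BY c.quantity DESC

Execution result:
id | customer | quantity
3 | Frank Williams | 5
6 | Tina Williams | 5
17 | Peter Williams | 5
19 | Alice Davis | 5
1 | Eve Martinez | 4
2 | Frank Williams | 4
12 | Eve Martinez | 4
7 | Jack Johnson | 3
10 | Jack Miller | 3
13 | Peter Williams | 3
14 | Peter Williams | 3
16 | Jack Johnson | 3
4 | Jack Johnson | 2
5 | Alice Davis | 2
11 | Eve Martinez | 2
15 | Frank Williams | 2
8 | Jack Johnson | 1
9 | Peter Williams | 1
18 | Frank Williams | 1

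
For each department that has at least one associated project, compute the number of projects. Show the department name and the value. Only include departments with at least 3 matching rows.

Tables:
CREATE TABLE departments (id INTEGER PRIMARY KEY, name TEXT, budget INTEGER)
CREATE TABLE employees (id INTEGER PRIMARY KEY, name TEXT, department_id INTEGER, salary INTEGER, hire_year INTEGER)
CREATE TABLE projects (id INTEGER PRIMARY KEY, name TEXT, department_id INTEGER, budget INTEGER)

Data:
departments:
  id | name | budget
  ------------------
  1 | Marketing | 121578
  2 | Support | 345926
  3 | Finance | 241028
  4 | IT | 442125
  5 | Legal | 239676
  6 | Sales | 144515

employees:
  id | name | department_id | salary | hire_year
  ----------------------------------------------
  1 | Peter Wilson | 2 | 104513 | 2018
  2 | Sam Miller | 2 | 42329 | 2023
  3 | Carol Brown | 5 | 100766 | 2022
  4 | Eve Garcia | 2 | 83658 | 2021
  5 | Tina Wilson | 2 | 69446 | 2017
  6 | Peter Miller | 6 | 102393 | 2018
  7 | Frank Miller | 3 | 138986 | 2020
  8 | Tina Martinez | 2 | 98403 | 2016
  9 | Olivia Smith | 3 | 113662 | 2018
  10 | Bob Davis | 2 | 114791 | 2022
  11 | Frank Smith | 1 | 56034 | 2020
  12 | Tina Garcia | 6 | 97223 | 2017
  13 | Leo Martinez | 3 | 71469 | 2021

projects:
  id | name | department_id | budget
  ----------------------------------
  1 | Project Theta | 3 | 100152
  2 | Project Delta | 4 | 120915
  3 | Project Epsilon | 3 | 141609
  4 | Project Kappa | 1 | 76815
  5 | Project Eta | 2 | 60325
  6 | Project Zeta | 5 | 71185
SELECT p.name, COUNT(*) AS n FROM projects c JOIN departments p ON c.department_id = p.id GROUP BY p.id, p.name HAVING COUNT(*) >= 3

Execution result:
(no rows)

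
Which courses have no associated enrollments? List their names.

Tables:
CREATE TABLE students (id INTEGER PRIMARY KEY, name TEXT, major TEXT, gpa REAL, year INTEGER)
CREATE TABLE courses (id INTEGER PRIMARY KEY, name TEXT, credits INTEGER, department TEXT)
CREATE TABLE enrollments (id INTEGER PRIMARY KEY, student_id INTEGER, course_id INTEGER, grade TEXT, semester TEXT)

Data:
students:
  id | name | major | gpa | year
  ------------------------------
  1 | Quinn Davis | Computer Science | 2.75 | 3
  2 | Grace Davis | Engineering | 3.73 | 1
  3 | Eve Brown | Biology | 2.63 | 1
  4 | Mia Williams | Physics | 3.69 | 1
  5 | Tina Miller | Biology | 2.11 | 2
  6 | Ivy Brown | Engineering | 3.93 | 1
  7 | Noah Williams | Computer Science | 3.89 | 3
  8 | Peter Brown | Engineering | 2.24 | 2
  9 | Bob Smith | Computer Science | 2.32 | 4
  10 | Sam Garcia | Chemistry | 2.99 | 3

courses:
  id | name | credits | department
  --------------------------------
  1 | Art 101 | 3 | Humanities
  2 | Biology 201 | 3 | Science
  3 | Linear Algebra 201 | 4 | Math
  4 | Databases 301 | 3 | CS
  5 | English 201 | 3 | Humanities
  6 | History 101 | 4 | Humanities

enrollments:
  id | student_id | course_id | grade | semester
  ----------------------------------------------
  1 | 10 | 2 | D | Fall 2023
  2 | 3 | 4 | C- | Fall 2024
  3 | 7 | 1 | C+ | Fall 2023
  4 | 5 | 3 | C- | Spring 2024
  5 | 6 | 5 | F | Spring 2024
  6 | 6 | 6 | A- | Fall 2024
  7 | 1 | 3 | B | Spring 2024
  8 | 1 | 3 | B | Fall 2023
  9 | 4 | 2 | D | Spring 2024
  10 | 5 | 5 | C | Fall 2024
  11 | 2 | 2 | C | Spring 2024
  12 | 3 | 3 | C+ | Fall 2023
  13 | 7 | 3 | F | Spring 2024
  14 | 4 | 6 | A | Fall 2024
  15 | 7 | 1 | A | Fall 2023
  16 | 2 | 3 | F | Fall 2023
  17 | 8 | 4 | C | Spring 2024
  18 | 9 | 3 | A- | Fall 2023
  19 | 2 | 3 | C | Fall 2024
SELECT p.name FROM courses p LEFT JOIN enrollments c ON c.course_id = p.id WHERE c.id IS NULL

Execution result:
(no rows)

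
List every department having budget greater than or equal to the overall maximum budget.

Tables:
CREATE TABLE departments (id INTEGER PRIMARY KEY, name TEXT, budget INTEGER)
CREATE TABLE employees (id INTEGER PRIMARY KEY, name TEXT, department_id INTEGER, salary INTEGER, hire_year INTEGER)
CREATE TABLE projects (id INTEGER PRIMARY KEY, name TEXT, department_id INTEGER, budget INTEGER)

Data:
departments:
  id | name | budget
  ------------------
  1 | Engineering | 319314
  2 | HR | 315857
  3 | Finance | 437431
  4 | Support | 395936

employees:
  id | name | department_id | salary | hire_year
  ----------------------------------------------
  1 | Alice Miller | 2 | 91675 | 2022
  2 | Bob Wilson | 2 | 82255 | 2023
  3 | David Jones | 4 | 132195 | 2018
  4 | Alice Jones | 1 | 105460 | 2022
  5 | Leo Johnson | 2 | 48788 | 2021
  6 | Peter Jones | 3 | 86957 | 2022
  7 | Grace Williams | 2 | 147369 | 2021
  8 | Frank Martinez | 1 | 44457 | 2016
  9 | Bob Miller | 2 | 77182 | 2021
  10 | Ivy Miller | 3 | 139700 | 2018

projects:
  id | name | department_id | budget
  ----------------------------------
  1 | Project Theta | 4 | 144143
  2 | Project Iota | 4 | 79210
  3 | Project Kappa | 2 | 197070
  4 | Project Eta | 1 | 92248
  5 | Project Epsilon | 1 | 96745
SELECT name, budget FROM departments WHERE budget >= (SELECT MAX(budget) FROM departments)

Execution result:
name | budget
Finance | 437431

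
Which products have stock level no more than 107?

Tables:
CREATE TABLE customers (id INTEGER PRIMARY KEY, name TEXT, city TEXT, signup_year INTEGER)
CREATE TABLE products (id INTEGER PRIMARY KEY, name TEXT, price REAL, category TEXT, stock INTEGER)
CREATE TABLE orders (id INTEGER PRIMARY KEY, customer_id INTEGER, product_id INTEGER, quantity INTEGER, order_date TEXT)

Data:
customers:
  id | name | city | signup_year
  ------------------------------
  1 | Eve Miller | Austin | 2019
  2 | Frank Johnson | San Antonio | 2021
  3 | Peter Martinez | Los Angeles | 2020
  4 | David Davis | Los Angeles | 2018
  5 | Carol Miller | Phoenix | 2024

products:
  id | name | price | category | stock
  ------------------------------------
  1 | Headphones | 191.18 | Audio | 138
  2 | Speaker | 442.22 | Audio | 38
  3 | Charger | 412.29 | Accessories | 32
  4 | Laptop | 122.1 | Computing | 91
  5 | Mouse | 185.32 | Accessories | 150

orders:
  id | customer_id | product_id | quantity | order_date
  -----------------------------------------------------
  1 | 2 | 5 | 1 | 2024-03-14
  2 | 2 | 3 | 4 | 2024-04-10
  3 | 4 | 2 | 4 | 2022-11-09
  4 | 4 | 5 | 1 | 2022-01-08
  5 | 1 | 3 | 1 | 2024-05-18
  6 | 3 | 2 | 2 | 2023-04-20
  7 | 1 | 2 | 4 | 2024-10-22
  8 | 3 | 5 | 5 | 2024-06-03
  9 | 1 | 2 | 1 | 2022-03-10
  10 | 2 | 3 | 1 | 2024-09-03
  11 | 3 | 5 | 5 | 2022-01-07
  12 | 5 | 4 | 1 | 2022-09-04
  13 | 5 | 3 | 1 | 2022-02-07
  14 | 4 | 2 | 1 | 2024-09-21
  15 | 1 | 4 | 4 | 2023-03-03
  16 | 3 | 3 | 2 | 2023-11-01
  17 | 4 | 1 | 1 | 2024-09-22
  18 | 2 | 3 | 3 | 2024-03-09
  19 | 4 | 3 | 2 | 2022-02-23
SELECT name, stock FROM products WHERE stock <= 107

Execution result:
name | stock
Speaker | 38
Charger | 32
Laptop | 91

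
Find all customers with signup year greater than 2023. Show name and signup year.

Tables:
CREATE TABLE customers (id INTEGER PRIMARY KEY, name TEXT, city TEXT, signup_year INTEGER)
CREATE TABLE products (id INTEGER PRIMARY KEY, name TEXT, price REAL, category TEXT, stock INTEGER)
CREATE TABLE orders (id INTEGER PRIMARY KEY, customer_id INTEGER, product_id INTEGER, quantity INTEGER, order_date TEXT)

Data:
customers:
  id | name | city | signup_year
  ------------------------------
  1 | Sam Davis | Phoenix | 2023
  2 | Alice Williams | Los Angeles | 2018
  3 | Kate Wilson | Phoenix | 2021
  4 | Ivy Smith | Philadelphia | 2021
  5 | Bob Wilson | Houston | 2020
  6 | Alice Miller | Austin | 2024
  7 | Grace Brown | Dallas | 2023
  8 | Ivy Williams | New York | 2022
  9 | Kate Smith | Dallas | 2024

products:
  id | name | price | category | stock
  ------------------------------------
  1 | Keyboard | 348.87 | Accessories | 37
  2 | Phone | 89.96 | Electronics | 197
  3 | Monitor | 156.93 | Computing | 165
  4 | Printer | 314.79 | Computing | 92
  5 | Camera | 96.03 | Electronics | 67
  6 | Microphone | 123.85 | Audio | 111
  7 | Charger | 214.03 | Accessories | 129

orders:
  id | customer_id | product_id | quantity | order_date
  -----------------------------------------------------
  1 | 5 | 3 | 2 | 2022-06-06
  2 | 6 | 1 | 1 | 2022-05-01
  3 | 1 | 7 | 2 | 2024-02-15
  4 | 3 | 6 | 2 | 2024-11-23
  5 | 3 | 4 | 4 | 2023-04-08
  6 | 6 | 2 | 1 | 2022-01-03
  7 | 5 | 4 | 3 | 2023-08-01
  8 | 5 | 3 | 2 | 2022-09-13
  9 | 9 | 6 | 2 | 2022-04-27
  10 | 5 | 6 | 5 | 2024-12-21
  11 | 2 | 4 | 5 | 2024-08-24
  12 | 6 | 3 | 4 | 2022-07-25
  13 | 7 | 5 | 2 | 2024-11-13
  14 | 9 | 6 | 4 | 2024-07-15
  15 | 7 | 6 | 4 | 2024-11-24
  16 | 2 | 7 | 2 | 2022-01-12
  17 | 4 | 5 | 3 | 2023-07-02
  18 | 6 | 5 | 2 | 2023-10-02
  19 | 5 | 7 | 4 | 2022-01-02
SELECT name, signup_year FROM customers WHERE signup_year > 2023

Execution result:
name | signup_year
Alice Miller | 2024
Kate Smith | 2024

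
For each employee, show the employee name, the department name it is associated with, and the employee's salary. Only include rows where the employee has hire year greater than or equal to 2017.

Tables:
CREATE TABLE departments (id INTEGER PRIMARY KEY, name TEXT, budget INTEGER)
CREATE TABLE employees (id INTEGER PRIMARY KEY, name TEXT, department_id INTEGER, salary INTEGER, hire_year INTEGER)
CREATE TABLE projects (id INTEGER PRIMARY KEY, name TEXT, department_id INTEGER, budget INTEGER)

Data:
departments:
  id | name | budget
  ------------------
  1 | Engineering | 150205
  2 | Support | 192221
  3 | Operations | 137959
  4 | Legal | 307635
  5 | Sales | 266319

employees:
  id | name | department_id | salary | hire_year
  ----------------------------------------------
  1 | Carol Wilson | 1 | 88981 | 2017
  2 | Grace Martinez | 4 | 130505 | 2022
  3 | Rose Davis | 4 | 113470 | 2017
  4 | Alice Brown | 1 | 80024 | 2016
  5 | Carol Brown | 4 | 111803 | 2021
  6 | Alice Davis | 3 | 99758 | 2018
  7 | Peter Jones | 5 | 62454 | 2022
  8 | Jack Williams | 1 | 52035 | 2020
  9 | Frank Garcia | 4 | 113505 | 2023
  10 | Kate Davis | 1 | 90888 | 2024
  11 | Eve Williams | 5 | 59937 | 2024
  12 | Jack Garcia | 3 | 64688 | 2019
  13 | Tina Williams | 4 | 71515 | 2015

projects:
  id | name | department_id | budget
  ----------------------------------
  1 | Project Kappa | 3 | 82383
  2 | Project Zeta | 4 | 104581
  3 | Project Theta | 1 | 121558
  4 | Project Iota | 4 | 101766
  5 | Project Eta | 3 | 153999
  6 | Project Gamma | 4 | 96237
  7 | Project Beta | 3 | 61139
SELECT c.name, p.name AS department, c.salary FROM employees c JOIN departments p ON c.department_id = p.id WHERE c.hire_year >= 2017

Execution result:
name | department | salary
Carol Wilson | Engineering | 88981
Grace Martinez | Legal | 130505
Rose Davis | Legal | 113470
Carol Brown | Legal | 111803
Alice Davis | Operations | 99758
Peter Jones | Sales | 62454
Jack Williams | Engineering | 52035
Frank Garcia | Legal | 113505
Kate Davis | Engineering | 90888
Eve Williams | Sales | 59937
Jack Garcia | Operations | 64688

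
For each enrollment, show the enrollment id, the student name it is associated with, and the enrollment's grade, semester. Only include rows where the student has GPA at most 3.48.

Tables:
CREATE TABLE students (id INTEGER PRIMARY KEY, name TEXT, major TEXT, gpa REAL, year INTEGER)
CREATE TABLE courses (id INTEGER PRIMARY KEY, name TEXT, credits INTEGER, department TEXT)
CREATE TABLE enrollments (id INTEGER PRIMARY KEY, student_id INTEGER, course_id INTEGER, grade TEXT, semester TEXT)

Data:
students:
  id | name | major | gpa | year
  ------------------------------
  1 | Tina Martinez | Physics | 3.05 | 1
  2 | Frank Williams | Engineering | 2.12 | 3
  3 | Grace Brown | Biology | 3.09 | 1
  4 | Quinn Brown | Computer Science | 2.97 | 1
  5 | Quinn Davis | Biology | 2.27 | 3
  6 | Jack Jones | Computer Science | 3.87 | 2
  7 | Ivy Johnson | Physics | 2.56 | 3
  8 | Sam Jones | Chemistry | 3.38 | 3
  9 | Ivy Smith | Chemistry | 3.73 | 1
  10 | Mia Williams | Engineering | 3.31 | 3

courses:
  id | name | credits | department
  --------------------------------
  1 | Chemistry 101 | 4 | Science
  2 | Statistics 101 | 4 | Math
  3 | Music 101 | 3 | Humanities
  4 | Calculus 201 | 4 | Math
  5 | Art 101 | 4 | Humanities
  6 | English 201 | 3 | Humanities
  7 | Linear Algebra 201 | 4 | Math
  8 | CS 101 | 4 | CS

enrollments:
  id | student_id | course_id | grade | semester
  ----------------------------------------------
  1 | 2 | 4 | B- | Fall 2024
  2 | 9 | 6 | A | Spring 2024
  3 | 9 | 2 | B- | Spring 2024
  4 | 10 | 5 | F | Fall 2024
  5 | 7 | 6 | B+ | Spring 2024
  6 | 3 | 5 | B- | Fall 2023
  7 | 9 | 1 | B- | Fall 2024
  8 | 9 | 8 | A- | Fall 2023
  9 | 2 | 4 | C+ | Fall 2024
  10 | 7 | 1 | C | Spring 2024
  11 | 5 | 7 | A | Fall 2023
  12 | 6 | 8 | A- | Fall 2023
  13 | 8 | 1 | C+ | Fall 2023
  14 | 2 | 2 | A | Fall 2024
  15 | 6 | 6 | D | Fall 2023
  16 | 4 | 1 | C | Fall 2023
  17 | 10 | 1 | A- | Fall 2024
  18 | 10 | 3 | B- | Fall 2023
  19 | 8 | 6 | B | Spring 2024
SELECT c.id, p.name AS student, c.grade, c.semester FROM enrollments c JOIN students p ON c.student_id = p.id WHERE p.gpa <= 3.48

Execution result:
id | student | grade | semester
1 | Frank Williams | B- | Fall 2024
4 | Mia Williams | F | Fall 2024
5 | Ivy Johnson | B+ | Spring 2024
6 | Grace Brown | B- | Fall 2023
9 | Frank Williams | C+ | Fall 2024
10 | Ivy Johnson | C | Spring 2024
11 | Quinn Davis | A | Fall 2023
13 | Sam Jones | C+ | Fall 2023
14 | Frank Williams | A | Fall 2024
16 | Quinn Brown | C | Fall 2023
17 | Mia Williams | A- | Fall 2024
18 | Mia Williams | B- | Fall 2023
19 | Sam Jones | B | Spring 2024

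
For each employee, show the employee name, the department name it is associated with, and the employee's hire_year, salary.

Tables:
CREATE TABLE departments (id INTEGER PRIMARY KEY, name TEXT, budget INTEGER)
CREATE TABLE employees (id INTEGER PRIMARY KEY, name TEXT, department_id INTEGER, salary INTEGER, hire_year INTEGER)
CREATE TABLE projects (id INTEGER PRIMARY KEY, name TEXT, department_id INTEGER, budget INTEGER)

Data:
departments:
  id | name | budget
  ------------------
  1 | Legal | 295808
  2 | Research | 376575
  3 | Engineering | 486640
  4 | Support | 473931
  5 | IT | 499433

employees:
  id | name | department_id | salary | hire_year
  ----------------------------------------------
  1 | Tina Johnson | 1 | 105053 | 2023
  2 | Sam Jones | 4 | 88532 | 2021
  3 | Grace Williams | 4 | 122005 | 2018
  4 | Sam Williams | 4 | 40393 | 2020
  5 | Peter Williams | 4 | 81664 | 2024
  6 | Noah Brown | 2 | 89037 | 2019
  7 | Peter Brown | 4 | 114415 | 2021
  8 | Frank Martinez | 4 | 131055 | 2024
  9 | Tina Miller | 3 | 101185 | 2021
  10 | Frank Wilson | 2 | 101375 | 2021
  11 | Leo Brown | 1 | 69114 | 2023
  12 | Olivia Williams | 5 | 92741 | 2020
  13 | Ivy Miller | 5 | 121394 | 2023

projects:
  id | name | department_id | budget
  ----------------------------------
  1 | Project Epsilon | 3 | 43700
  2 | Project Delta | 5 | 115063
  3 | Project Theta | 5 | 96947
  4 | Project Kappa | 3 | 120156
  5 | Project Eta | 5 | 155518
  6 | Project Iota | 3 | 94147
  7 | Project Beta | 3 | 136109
SELECT c.name, p.name AS department, c.hire_year, c.salary FROM employees c JOIN departments p ON c.department_id = p.id

Execution result:
name | department | hire_year | salary
Tina Johnson | Legal | 2023 | 105053
Sam Jones | Support | 2021 | 88532
Grace Williams | Support | 2018 | 122005
Sam Williams | Support | 2020 | 40393
Peter Williams | Support | 2024 | 81664
Noah Brown | Research | 2019 | 89037
Peter Brown | Support | 2021 | 114415
Frank Martinez | Support | 2024 | 131055
Tina Miller | Engineering | 2021 | 101185
Frank Wilson | Research | 2021 | 101375
Leo Brown | Legal | 2023 | 69114
Olivia Williams | IT | 2020 | 92741
Ivy Miller | IT | 2023 | 121394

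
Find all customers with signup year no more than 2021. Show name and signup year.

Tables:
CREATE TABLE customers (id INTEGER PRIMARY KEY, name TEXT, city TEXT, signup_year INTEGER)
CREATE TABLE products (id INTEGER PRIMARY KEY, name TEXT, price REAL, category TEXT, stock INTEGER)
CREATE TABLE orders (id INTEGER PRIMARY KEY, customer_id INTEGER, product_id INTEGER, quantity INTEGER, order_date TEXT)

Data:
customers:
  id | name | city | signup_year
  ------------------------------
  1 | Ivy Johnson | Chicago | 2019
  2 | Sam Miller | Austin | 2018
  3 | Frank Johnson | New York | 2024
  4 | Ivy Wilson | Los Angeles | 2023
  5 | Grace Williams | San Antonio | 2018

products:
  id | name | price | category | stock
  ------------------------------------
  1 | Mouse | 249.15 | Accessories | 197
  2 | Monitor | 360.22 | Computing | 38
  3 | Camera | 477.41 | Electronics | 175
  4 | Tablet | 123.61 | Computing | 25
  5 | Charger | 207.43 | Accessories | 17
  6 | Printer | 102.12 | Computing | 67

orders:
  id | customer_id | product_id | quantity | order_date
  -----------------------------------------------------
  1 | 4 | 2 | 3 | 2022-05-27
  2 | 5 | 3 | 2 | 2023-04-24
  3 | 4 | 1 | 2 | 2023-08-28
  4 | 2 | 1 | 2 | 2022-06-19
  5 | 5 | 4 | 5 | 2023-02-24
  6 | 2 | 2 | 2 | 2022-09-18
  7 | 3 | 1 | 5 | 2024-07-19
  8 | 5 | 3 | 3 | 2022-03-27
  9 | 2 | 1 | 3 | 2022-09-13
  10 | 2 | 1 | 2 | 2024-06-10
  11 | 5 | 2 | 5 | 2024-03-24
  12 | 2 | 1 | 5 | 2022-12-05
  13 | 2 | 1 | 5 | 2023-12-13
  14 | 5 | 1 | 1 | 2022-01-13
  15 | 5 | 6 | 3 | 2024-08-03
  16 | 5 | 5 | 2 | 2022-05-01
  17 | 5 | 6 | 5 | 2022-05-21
SELECT name, signup_year FROM customers WHERE signup_year <= 2021

Execution result:
name | signup_year
Ivy Johnson | 2019
Sam Miller | 2018
Grace Williams | 2018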